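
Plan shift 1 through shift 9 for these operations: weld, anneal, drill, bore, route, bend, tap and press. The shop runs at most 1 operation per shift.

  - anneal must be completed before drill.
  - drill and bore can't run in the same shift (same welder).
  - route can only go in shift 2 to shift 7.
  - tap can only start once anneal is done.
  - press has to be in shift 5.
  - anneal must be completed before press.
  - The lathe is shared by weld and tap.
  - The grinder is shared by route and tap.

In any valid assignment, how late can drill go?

shift 9

Precedence pushes drill to at least shift 2.
drill at shift 9 is achievable: bend -> shift 7, weld -> shift 4, drill -> shift 9, route -> shift 2, tap -> shift 3, press -> shift 5, bore -> shift 6, anneal -> shift 1.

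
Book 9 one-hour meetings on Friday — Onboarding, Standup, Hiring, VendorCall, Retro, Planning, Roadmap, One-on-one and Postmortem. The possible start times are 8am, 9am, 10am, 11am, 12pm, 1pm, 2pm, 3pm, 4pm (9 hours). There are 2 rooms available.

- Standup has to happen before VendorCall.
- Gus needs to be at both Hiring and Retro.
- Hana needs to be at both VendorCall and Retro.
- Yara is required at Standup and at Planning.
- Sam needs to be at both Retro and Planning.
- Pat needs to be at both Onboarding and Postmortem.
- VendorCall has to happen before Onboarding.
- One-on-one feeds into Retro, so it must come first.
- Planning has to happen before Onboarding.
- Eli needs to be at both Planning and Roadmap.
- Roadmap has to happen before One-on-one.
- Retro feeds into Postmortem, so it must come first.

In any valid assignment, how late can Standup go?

2pm

Downstream work caps Standup at 2pm.
Standup at 2pm is achievable: Planning=9am; Onboarding=4pm; Roadmap=8am; Retro=10am; VendorCall=3pm; Standup=2pm; Postmortem=11am; One-on-one=9am; Hiring=8am.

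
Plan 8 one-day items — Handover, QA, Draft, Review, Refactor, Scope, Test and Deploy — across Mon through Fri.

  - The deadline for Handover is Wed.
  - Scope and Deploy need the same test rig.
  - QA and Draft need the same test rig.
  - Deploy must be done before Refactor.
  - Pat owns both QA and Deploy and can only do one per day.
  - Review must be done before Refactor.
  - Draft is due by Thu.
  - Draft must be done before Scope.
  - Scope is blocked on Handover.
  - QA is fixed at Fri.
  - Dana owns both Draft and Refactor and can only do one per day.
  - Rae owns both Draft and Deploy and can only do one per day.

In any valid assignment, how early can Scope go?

Tue

Precedence pushes Scope to at least Tue.
Scope at Tue is achievable: Deploy in Wed, Handover in Mon, Test in Mon, Draft in Mon, Scope in Tue, Review in Mon, QA in Fri, Refactor in Thu.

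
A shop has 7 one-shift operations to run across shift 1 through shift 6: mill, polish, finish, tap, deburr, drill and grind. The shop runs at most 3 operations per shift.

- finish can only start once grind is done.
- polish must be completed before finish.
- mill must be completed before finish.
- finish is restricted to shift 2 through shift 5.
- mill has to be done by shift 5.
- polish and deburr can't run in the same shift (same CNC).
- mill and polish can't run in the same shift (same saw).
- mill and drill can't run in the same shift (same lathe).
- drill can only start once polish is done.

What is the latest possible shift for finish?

shift 5

Finish is available from shift 2; finish's own window allows nothing later than shift 5.
finish at shift 5 is achievable: grind -> shift 1, polish -> shift 2, deburr -> shift 3, finish -> shift 5, mill -> shift 1, drill -> shift 3, tap -> shift 1.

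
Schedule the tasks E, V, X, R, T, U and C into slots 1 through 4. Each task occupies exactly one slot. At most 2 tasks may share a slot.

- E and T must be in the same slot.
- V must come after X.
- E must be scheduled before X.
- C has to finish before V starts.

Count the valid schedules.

30

Splitting on E: it can be 1 (21), 2 (9). Listing each branch's schedules as (V, X, R, T, U, C):
E=1: (3,2,3,1,4,2) (3,2,4,1,3,2) (3,2,4,1,4,2) (4,2,2,1,3,3) (4,2,2,1,4,3) (4,2,3,1,2,3) (4,2,3,1,3,2) (4,2,3,1,4,2) (4,2,3,1,4,3) (4,2,4,1,2,3) (4,2,4,1,3,2) (4,2,4,1,3,3) (4,3,2,1,2,3) (4,3,2,1,3,2) (4,3,2,1,4,2) (4,3,2,1,4,3) (4,3,3,1,2,2) (4,3,3,1,4,2) (4,3,4,1,2,2) (4,3,4,1,2,3) (4,3,4,1,3,2) — 21.
E=2: (4,3,1,2,1,3) (4,3,1,2,3,1) (4,3,1,2,4,1) (4,3,1,2,4,3) (4,3,3,2,1,1) (4,3,3,2,4,1) (4,3,4,2,1,1) (4,3,4,2,1,3) (4,3,4,2,3,1) — 9.
Summing: 21 + 9 = 30.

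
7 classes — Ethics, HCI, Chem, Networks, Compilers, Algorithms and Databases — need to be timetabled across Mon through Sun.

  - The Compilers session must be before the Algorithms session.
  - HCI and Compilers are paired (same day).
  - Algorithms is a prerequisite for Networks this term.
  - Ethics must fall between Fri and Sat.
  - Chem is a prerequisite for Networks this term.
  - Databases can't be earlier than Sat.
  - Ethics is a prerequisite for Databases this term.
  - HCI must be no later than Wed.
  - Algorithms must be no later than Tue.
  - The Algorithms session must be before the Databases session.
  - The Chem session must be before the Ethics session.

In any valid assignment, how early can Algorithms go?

Precedence pushes Algorithms to at least Tue; Algorithms's own window allows nothing later than Tue.
Algorithms at Tue is achievable: Networks -> Wed; Algorithms -> Tue; Compilers -> Mon; Databases -> Sat; Chem -> Mon; Ethics -> Fri; HCI -> Mon.

Tue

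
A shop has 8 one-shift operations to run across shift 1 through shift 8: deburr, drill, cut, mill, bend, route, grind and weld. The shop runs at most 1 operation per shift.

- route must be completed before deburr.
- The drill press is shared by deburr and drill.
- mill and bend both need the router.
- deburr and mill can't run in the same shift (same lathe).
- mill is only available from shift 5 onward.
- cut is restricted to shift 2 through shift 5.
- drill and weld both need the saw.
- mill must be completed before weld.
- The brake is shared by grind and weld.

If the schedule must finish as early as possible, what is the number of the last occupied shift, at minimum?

The precedence chain requires at least 2 distinct shifts.
With at most 1 per shift and 8 operations, at least 8 shifts are needed.
Propagating the time windows through the other constraints, weld can't land before shift 6, so the schedule must run through at least shift 6.
8 works (last occupied shift: shift 8): for example cut -> shift 2; bend -> shift 7; drill -> shift 4; grind -> shift 8; weld -> shift 6; deburr -> shift 3; mill -> shift 5; route -> shift 1.

8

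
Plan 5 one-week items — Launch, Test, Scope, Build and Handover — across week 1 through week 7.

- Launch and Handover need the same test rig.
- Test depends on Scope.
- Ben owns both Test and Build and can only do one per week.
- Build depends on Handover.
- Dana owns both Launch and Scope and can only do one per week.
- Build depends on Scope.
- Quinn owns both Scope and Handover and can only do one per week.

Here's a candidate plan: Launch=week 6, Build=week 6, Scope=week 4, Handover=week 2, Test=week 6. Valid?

Dana owns both Launch and Scope and can only do one per week — holds.
Quinn owns both Scope and Handover and can only do one per week — holds.
Build depends on Handover — holds.
Build depends on Scope — holds.
Test depends on Scope — holds.
Launch and Handover need the same test rig — holds.
Ben owns both Test and Build and can only do one per week — violated.

No — it violates: Ben owns both Test and Build and can only do one per week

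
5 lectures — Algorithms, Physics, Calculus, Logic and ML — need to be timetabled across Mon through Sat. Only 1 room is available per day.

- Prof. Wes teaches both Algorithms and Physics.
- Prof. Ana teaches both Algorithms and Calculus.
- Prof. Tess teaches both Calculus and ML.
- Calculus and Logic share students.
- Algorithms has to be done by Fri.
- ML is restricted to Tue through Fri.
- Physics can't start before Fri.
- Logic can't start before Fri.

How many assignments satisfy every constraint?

36

Splitting on Algorithms: it can be Mon (12), Tue (8), Wed (8), Thu (8). Listing each branch's schedules as (Physics, Calculus, Logic, ML):
Algorithms=Mon: (Fri,Tue,Sat,Wed) (Fri,Tue,Sat,Thu) (Fri,Wed,Sat,Tue) (Fri,Wed,Sat,Thu) (Fri,Thu,Sat,Tue) (Fri,Thu,Sat,Wed) (Sat,Tue,Fri,Wed) (Sat,Tue,Fri,Thu) (Sat,Wed,Fri,Tue) (Sat,Wed,Fri,Thu) (Sat,Thu,Fri,Tue) (Sat,Thu,Fri,Wed) — 12.
Algorithms=Tue: (Fri,Mon,Sat,Wed) (Fri,Mon,Sat,Thu) (Fri,Wed,Sat,Thu) (Fri,Thu,Sat,Wed) (Sat,Mon,Fri,Wed) (Sat,Mon,Fri,Thu) (Sat,Wed,Fri,Thu) (Sat,Thu,Fri,Wed) — 8.
Algorithms=Wed: (Fri,Mon,Sat,Tue) (Fri,Mon,Sat,Thu) (Fri,Tue,Sat,Thu) (Fri,Thu,Sat,Tue) (Sat,Mon,Fri,Tue) (Sat,Mon,Fri,Thu) (Sat,Tue,Fri,Thu) (Sat,Thu,Fri,Tue) — 8.
Algorithms=Thu: (Fri,Mon,Sat,Tue) (Fri,Mon,Sat,Wed) (Fri,Tue,Sat,Wed) (Fri,Wed,Sat,Tue) (Sat,Mon,Fri,Tue) (Sat,Mon,Fri,Wed) (Sat,Tue,Fri,Wed) (Sat,Wed,Fri,Tue) — 8.
Summing: 12 + 8 + 8 + 8 = 36.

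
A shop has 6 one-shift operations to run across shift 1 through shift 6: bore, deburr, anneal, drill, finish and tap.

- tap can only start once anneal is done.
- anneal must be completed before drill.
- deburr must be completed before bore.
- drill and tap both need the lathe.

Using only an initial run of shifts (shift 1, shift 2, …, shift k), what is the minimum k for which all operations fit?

The precedence chain requires at least 2 distinct shifts.
Could 2 shifts be enough, i.e. nothing placed later than shift 2? No: tap must come after anneal (at shift 1 or later) → {shift 2}; anneal must come before tap (at shift 2 or earlier) → {shift 1}; drill must come after anneal (at shift 1 or later) → {shift 2}; tap can't share with drill (shift 2) → nothing is left.
So 2 shifts is not enough.
3 works (last occupied shift: shift 3): for example bore in shift 2; drill in shift 2; finish in shift 1; tap in shift 3; anneal in shift 1; deburr in shift 1.

3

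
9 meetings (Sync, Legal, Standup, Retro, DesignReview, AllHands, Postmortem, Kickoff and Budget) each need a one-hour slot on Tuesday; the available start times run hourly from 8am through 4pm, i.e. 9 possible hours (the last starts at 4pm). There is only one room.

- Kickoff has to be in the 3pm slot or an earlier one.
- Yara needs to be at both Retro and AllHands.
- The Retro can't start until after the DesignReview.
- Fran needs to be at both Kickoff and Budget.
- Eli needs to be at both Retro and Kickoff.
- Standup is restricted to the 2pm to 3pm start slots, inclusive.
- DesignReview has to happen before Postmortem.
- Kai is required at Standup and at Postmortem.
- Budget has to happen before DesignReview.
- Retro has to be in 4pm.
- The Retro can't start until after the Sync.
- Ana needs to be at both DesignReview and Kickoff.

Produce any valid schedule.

Retro in 4pm, Postmortem in 12pm, AllHands in 3pm, Legal in 1pm, Standup in 2pm, Budget in 9am, Kickoff in 8am, DesignReview in 10am, Sync in 11am

Checking: Sync(11am) before Retro(4pm); DesignReview(10am) before Postmortem(12pm); DesignReview(10am) before Retro(4pm); Budget(9am) before DesignReview(10am); DesignReview(10am) != Kickoff(8am); Standup(2pm) != Postmortem(12pm); Kickoff(8am) != Budget(9am); Retro(4pm) != AllHands(3pm); Retro(4pm) != Kickoff(8am); Retro=4pm in [4pm,4pm]; Standup=2pm in [2pm,3pm]; Kickoff=8am in [8am,3pm]; max 1 per hour (cap 1).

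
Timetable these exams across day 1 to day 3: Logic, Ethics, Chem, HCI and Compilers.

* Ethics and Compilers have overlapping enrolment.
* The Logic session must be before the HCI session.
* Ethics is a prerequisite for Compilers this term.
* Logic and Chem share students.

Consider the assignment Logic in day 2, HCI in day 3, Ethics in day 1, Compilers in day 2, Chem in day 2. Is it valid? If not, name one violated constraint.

Ethics and Compilers have overlapping enrolment — holds.
The Logic session must be before the HCI session — holds.
Ethics is a prerequisite for Compilers this term — holds.
Logic and Chem share students — violated.

No — it violates: Logic and Chem share students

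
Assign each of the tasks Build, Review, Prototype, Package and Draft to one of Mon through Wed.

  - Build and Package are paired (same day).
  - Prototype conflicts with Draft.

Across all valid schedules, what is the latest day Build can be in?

Wed

Build at Wed is achievable: Package -> Wed; Draft -> Tue; Review -> Mon; Build -> Wed; Prototype -> Mon.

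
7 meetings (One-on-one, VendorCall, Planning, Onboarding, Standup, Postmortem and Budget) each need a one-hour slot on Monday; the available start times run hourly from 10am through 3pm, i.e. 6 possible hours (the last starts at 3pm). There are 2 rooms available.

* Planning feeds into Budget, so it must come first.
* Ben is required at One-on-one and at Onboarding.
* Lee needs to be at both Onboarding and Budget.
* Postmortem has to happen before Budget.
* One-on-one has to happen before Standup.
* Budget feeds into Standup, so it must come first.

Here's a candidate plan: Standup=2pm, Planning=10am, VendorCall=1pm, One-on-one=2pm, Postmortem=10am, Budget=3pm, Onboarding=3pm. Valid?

No. Budget feeds into Standup, so it must come first is not satisfied.

Budget feeds into Standup, so it must come first — violated.
Lee needs to be at both Onboarding and Budget — violated.
Postmortem has to happen before Budget — holds.
There are 2 rooms available — holds.
Ben is required at One-on-one and at Onboarding — holds.
Planning feeds into Budget, so it must come first — holds.
One-on-one has to happen before Standup — violated.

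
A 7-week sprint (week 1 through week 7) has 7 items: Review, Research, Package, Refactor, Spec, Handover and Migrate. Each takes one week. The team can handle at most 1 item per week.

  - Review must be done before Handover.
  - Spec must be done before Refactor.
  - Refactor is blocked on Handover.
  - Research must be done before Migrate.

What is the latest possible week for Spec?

Downstream work caps Spec at week 6.
Spec at week 6 is achievable: Refactor -> week 7, Research -> week 3, Migrate -> week 4, Spec -> week 6, Package -> week 5, Review -> week 1, Handover -> week 2.

week 6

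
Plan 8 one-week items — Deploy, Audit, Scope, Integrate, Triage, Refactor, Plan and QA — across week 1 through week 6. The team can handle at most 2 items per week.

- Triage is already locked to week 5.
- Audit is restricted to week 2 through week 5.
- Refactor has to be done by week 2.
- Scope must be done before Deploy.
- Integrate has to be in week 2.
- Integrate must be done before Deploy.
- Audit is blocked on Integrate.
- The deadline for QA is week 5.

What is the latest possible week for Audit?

Audit is available from week 2; precedence pushes Audit to at least week 3; Audit's own window allows nothing later than week 5.
Audit at week 5 is achievable: Scope -> week 2; Deploy -> week 3; Plan -> week 3; Audit -> week 5; Triage -> week 5; QA -> week 1; Refactor -> week 1; Integrate -> week 2.

week 5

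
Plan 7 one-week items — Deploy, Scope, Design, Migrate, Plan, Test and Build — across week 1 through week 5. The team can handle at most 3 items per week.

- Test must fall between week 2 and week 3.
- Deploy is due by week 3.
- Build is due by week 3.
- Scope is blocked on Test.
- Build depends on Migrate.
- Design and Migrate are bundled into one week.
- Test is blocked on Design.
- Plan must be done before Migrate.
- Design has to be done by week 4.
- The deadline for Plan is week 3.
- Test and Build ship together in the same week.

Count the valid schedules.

Splitting on Deploy: it can be week 1 (2), week 2 (2), week 3 (2). Listing each branch's schedules as (Scope, Design, Migrate, Plan, Test, Build) by week number:
Deploy=week 1: (4,2,2,1,3,3) (5,2,2,1,3,3) — 2.
Deploy=week 2: (4,2,2,1,3,3) (5,2,2,1,3,3) — 2.
Deploy=week 3: (4,2,2,1,3,3) (5,2,2,1,3,3) — 2.
Summing: 2 + 2 + 2 = 6.

6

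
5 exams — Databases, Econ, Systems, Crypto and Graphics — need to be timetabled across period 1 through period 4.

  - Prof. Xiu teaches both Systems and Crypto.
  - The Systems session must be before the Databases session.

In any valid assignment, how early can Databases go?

Precedence pushes Databases to at least period 2.
Databases at period 2 is achievable: Databases -> period 2; Econ -> period 1; Graphics -> period 1; Crypto -> period 2; Systems -> period 1.

period 2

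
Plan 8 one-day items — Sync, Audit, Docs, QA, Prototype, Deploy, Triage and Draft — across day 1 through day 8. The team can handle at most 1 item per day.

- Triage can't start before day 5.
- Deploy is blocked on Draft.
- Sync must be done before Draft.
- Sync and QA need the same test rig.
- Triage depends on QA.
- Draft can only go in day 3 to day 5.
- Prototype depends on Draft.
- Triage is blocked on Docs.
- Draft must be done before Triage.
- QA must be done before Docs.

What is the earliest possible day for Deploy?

Precedence pushes Deploy to at least day 4.
Deploy at day 4 is achievable: Audit in day 8, Deploy in day 4, QA in day 1, Triage in day 6, Docs in day 5, Prototype in day 7, Sync in day 2, Draft in day 3.

day 4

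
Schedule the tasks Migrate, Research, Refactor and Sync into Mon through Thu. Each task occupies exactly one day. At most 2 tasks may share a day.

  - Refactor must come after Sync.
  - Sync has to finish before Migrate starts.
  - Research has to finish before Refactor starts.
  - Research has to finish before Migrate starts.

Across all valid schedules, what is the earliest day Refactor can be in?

Tue

Precedence pushes Refactor to at least Tue.
Refactor at Tue is achievable: Sync in Mon; Refactor in Tue; Migrate in Tue; Research in Mon.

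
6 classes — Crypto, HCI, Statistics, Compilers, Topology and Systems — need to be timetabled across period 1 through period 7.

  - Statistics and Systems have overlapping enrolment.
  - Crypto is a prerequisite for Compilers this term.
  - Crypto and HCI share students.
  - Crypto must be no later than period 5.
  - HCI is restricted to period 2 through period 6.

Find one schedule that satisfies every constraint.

Statistics -> period 1; Systems -> period 2; Crypto -> period 1; Compilers -> period 2; Topology -> period 1; HCI -> period 2

Checking: Crypto(period 1) before Compilers(period 2); Crypto(period 1) != HCI(period 2); Statistics(period 1) != Systems(period 2); HCI=period 2 in [period 2,period 6]; Crypto=period 1 in [period 1,period 5].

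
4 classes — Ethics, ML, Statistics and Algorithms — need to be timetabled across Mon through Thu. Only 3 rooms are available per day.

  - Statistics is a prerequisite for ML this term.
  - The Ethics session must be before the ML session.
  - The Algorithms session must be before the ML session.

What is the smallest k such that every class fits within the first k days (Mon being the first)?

2

The precedence chain requires at least 2 distinct days.
With at most 3 per day and 4 classes, at least 2 days are needed.
2 works (last occupied day: Tue): for example ML=Tue; Statistics=Mon; Ethics=Mon; Algorithms=Mon.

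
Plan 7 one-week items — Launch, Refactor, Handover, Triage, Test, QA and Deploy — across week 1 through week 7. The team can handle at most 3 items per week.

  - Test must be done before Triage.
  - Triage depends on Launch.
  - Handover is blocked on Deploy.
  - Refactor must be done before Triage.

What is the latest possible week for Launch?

Downstream work caps Launch at week 6.
Launch at week 6 is achievable: Triage in week 7; Deploy in week 1; QA in week 2; Test in week 1; Launch in week 6; Handover in week 2; Refactor in week 1.

week 6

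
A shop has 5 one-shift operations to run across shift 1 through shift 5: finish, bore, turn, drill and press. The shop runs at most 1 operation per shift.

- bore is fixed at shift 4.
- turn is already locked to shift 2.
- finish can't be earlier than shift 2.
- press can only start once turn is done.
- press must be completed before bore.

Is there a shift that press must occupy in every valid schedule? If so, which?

turn is fixed at shift 2 and must come before press, so press is at least shift 3.
bore is fixed at shift 4 and must come after press, so press is at most shift 3.
So press must be shift 3.

shift 3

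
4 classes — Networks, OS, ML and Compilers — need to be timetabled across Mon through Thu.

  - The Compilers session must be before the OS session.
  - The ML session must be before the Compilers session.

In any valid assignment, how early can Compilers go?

Precedence pushes Compilers to at least Tue; downstream work caps Compilers at Wed.
Compilers at Tue is achievable: ML=Mon; Networks=Mon; OS=Wed; Compilers=Tue.

Tue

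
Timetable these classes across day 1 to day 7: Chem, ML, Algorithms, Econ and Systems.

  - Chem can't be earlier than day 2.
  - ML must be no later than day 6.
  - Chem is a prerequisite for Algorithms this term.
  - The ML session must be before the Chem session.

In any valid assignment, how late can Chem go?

day 6

Chem is available from day 2; downstream work caps Chem at day 6.
Chem at day 6 is achievable: Systems=day 1, Algorithms=day 7, ML=day 1, Chem=day 6, Econ=day 1.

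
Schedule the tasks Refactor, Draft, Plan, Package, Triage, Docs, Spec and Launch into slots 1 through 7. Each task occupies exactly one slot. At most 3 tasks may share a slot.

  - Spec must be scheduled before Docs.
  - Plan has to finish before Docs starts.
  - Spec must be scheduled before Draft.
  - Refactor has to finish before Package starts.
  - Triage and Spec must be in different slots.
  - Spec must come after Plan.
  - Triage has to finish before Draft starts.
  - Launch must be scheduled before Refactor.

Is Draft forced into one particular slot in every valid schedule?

Draft can be 3 (e.g. Docs -> 3, Refactor -> 2, Package -> 3, Plan -> 1, Spec -> 2, Triage -> 1, Launch -> 1, Draft -> 3) or 4 (e.g. Refactor -> 2, Package -> 3, Draft -> 4, Triage -> 1, Docs -> 3, Launch -> 1, Spec -> 2, Plan -> 1).

No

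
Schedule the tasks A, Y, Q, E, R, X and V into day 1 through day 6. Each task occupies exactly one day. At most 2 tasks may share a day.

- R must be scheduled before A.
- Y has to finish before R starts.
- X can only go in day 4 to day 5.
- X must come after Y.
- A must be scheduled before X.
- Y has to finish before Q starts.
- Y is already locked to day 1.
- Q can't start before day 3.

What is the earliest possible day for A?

day 3

Precedence pushes A to at least day 3; downstream work caps A at day 4.
A at day 3 is achievable: Q=day 3; V=day 2; E=day 1; A=day 3; X=day 4; Y=day 1; R=day 2.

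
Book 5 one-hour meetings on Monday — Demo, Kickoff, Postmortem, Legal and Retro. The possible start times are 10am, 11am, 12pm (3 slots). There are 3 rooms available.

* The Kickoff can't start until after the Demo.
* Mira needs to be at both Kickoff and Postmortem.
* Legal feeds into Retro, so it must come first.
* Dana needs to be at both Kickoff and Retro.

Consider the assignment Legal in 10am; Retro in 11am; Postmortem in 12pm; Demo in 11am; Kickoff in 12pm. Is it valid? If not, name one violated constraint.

Dana needs to be at both Kickoff and Retro — holds.
Legal feeds into Retro, so it must come first — holds.
The Kickoff can't start until after the Demo — holds.
There are 3 rooms available — holds.
Mira needs to be at both Kickoff and Postmortem — violated.

No — it violates: Mira needs to be at both Kickoff and Postmortem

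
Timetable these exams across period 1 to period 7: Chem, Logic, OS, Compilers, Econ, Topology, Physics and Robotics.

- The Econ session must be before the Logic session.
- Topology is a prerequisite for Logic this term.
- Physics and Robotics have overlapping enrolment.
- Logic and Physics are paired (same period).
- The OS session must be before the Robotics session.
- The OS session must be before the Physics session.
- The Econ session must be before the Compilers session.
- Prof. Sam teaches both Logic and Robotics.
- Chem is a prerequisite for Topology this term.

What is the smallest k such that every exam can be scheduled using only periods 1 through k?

The precedence chain requires at least 3 distinct periods.
3 works (last occupied period: period 3): for example Robotics -> period 2; Topology -> period 2; OS -> period 1; Compilers -> period 2; Logic -> period 3; Econ -> period 1; Chem -> period 1; Physics -> period 3.

3 periods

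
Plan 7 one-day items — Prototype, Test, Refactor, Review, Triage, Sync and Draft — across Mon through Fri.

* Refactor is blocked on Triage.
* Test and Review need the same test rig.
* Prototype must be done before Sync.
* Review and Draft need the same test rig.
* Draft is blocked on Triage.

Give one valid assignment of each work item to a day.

Triage in Mon, Review in Wed, Draft in Tue, Test in Mon, Sync in Tue, Refactor in Tue, Prototype in Mon

Checking: Triage(Mon) before Draft(Tue); Triage(Mon) before Refactor(Tue); Prototype(Mon) before Sync(Tue); Test(Mon) != Review(Wed); Review(Wed) != Draft(Tue).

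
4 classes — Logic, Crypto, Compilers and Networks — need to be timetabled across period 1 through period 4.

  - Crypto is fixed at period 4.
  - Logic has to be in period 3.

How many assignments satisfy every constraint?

Splitting on Compilers: it can be period 1 (4), period 2 (4), period 3 (4), period 4 (4). Listing each branch's schedules as (Logic, Crypto, Networks) by period number:
Compilers=period 1: (3,4,1) (3,4,2) (3,4,3) (3,4,4) — 4.
Compilers=period 2: (3,4,1) (3,4,2) (3,4,3) (3,4,4) — 4.
Compilers=period 3: (3,4,1) (3,4,2) (3,4,3) (3,4,4) — 4.
Compilers=period 4: (3,4,1) (3,4,2) (3,4,3) (3,4,4) — 4.
Summing: 4 + 4 + 4 + 4 = 16.

16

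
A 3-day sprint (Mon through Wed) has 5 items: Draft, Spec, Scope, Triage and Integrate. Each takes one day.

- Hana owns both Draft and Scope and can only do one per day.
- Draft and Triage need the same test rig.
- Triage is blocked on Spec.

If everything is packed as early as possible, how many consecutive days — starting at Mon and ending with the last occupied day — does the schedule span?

The precedence chain requires at least 2 distinct days.
2 works (last occupied day: Tue): for example Draft in Mon; Scope in Tue; Triage in Tue; Spec in Mon; Integrate in Mon.

2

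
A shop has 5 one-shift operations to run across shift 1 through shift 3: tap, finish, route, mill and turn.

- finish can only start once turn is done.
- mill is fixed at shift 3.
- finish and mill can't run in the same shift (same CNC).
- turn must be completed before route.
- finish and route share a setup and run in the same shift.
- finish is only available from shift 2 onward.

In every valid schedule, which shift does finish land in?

shift 2

finish's window is shift 2–shift 3.
mill is fixed at shift 3, and finish can't share a shift with mill.
So finish must be shift 2.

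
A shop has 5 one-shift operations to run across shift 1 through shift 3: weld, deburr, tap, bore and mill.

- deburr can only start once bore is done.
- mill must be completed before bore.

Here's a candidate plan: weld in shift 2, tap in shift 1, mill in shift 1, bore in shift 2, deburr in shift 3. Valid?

mill must be completed before bore — holds.
deburr can only start once bore is done — holds.

Yes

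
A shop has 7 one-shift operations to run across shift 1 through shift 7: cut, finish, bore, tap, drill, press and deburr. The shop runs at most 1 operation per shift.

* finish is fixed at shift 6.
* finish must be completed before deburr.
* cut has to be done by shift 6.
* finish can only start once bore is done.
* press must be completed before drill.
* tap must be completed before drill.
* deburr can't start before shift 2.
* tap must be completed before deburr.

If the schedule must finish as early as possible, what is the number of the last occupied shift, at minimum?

shift 7

The precedence chain requires at least 3 distinct shifts.
With at most 1 per shift and 7 operations, at least 7 shifts are needed.
Propagating the time windows through the other constraints, deburr can't land before shift 7, so the schedule must run through at least shift 7.
7 works (last occupied shift: shift 7): for example bore -> shift 5, finish -> shift 6, tap -> shift 2, cut -> shift 1, press -> shift 3, deburr -> shift 7, drill -> shift 4.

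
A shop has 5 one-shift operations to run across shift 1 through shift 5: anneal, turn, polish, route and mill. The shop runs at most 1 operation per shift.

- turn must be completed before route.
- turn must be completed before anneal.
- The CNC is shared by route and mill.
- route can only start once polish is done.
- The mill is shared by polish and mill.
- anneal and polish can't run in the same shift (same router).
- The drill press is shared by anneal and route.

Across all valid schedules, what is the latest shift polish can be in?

shift 4

Downstream work caps polish at shift 4.
polish at shift 4 is achievable: route in shift 5, mill in shift 3, anneal in shift 2, polish in shift 4, turn in shift 1.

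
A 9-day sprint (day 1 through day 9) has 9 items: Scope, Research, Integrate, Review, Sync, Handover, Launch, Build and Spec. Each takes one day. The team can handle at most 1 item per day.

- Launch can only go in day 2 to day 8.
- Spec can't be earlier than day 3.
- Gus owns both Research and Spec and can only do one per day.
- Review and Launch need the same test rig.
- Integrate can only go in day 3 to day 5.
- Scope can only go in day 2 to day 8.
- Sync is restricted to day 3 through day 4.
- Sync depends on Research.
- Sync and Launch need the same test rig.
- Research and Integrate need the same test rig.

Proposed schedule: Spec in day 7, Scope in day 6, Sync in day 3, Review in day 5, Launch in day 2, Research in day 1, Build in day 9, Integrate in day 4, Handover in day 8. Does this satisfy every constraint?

Valid

Research and Integrate need the same test rig — holds.
The team can handle at most 1 item per day — holds.
Sync depends on Research — holds.
Gus owns both Research and Spec and can only do one per day — holds.
Review and Launch need the same test rig — holds.
Sync is restricted to day 3 through day 4 — holds.
Launch can only go in day 2 to day 8 — holds.
Sync and Launch need the same test rig — holds.
Integrate can only go in day 3 to day 5 — holds.
Scope can only go in day 2 to day 8 — holds.
Spec can't be earlier than day 3 — holds.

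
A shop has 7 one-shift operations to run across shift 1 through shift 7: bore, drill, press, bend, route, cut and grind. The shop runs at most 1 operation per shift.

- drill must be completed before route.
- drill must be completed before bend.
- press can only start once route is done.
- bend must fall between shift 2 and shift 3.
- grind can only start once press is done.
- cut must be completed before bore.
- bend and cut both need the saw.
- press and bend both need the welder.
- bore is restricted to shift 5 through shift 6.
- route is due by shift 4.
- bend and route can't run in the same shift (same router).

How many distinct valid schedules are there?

Splitting on bore: it can be shift 5 (5), shift 6 (7). Listing each branch's schedules as (drill, press, bend, route, cut, grind) by shift number:
bore=shift 5: (1,6,2,3,4,7) (1,6,2,4,3,7) (1,6,3,2,4,7) (1,6,3,4,2,7) (2,6,3,4,1,7) — 5.
bore=shift 6: (1,4,2,3,5,7) (1,4,3,2,5,7) (1,5,2,3,4,7) (1,5,2,4,3,7) (1,5,3,2,4,7) (1,5,3,4,2,7) (2,5,3,4,1,7) — 7.
Summing: 5 + 7 = 12.

12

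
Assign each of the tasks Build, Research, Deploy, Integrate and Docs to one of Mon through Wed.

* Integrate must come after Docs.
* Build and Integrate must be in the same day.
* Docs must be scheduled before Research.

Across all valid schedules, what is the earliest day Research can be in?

Tue

Precedence pushes Research to at least Tue.
Research at Tue is achievable: Integrate in Tue, Docs in Mon, Research in Tue, Build in Tue, Deploy in Mon.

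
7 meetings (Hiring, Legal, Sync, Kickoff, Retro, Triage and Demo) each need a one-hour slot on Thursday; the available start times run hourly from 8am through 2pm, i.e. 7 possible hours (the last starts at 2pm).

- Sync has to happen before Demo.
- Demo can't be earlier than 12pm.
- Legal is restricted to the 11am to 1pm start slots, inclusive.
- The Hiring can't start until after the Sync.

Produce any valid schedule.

Triage=8am; Demo=12pm; Kickoff=8am; Retro=8am; Hiring=9am; Legal=11am; Sync=8am

Checking: Sync(8am) before Demo(12pm); Sync(8am) before Hiring(9am); Demo=12pm in [12pm,2pm]; Legal=11am in [11am,1pm].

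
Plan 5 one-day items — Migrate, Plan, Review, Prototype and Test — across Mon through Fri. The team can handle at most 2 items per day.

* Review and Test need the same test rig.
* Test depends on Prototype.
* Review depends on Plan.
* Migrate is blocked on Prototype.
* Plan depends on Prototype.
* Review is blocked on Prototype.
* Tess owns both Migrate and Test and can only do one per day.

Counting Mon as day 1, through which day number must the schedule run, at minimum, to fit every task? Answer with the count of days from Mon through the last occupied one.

3

The precedence chain requires at least 3 distinct days.
With at most 2 per day and 5 tasks, at least 3 days are needed.
3 works (last occupied day: Wed): for example Test -> Tue; Migrate -> Wed; Review -> Wed; Plan -> Tue; Prototype -> Mon.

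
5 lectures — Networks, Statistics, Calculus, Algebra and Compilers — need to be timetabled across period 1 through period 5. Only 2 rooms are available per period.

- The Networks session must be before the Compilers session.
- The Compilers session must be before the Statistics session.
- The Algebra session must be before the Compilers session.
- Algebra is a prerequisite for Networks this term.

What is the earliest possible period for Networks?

Precedence pushes Networks to at least period 2; downstream work caps Networks at period 3.
Networks at period 2 is achievable: Statistics -> period 4, Algebra -> period 1, Calculus -> period 1, Compilers -> period 3, Networks -> period 2.

period 2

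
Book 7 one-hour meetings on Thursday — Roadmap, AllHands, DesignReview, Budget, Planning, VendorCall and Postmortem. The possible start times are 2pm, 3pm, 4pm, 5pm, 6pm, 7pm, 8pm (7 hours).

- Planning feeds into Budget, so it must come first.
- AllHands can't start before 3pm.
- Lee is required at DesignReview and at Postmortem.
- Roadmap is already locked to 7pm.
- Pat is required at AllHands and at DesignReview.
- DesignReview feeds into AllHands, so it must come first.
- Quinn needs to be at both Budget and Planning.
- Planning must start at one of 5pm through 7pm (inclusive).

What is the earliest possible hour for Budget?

6pm

Precedence pushes Budget to at least 6pm.
Budget at 6pm is achievable: Postmortem -> 3pm; Roadmap -> 7pm; VendorCall -> 2pm; Planning -> 5pm; AllHands -> 3pm; DesignReview -> 2pm; Budget -> 6pm.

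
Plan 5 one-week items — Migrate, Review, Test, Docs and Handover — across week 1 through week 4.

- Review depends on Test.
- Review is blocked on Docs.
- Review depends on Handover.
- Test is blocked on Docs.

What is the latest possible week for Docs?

week 2

Downstream work caps Docs at week 2.
Docs at week 2 is achievable: Test -> week 3; Handover -> week 1; Migrate -> week 1; Review -> week 4; Docs -> week 2.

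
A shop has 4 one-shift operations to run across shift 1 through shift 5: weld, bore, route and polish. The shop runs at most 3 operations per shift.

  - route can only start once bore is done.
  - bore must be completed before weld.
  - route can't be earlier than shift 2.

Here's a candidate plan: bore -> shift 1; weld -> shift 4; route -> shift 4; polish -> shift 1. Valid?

bore must be completed before weld — holds.
route can only start once bore is done — holds.
The shop runs at most 3 operations per shift — holds.
route can't be earlier than shift 2 — holds.

Yes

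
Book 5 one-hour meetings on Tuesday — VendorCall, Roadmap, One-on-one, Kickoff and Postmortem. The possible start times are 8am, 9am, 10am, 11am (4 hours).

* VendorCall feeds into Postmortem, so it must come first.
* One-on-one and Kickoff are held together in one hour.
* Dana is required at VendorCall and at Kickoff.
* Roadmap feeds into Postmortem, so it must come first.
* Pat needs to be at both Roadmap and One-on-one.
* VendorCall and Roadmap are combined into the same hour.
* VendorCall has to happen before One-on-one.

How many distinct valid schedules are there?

Splitting on VendorCall: it can be 8am (9), 9am (4), 10am (1). Listing each branch's schedules as (Roadmap, One-on-one, Kickoff, Postmortem):
VendorCall=8am: (8am,9am,9am,9am) (8am,9am,9am,10am) (8am,9am,9am,11am) (8am,10am,10am,9am) (8am,10am,10am,10am) (8am,10am,10am,11am) (8am,11am,11am,9am) (8am,11am,11am,10am) (8am,11am,11am,11am) — 9.
VendorCall=9am: (9am,10am,10am,10am) (9am,10am,10am,11am) (9am,11am,11am,10am) (9am,11am,11am,11am) — 4.
VendorCall=10am: (10am,11am,11am,11am) — 1.
Summing: 9 + 4 + 1 = 14.

14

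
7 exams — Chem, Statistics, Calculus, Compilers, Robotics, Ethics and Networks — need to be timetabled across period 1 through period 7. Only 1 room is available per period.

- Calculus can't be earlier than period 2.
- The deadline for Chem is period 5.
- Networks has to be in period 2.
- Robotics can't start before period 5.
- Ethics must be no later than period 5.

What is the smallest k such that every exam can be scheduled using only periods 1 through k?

7

With at most 1 per period and 7 exams, at least 7 periods are needed.
Robotics can't be placed before period 5, so the schedule must run through at least period 5.
7 works (last occupied period: period 7): for example Compilers in period 7; Networks in period 2; Ethics in period 3; Chem in period 1; Calculus in period 4; Statistics in period 6; Robotics in period 5.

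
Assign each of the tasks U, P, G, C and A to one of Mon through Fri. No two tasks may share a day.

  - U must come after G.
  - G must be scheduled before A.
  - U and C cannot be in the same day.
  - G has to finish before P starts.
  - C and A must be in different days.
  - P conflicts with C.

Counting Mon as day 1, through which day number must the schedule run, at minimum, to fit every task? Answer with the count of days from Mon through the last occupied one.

The precedence chain requires at least 2 distinct days.
With at most 1 per day and 5 tasks, at least 5 days are needed.
5 works (last occupied day: Fri): for example C -> Fri; U -> Tue; G -> Mon; P -> Wed; A -> Thu.

5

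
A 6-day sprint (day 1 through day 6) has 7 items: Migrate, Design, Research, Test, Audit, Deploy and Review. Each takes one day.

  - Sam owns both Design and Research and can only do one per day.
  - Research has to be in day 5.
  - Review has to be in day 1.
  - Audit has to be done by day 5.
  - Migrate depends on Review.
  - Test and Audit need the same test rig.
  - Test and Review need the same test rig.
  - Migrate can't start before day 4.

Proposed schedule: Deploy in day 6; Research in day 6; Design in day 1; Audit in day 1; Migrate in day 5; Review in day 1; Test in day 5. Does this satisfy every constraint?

Audit has to be done by day 5 — holds.
Test and Review need the same test rig — holds.
Research has to be in day 5 — violated.
Sam owns both Design and Research and can only do one per day — holds.
Test and Audit need the same test rig — holds.
Review has to be in day 1 — holds.
Migrate can't start before day 4 — holds.
Migrate depends on Review — holds.

Invalid. Research has to be in day 5.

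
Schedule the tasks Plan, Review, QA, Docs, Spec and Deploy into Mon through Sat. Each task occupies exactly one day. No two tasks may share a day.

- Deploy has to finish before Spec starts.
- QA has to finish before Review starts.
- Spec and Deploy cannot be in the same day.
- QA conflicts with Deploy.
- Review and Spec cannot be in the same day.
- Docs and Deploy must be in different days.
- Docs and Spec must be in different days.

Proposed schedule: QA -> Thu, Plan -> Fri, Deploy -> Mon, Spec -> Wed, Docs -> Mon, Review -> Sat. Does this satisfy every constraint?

QA conflicts with Deploy — holds.
No two tasks may share a day — violated.
Deploy has to finish before Spec starts — holds.
Docs and Deploy must be in different days — violated.
Spec and Deploy cannot be in the same day — holds.
QA has to finish before Review starts — holds.
Review and Spec cannot be in the same day — holds.
Docs and Spec must be in different days — holds.

No. Docs and Deploy must be in different days is not satisfied.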